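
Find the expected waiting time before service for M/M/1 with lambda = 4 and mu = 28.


rho = 4/28; Wq = rho/(mu - lambda) = 0.006 hours

0.006 hours


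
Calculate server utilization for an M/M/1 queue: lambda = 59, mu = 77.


rho = lambda/mu = 59/77 = 0.7662

0.7662


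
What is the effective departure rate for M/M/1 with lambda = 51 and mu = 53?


For a stable queue (lambda < mu), throughput = lambda = 51 per hour

51 per hour


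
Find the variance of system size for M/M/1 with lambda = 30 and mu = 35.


rho = 30/35; Var(N) = rho/(1-rho)^2 = 42.0

42.0


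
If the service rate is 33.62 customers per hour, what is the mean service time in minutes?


Mean service time = 60/mu = 60/33.62 = 1.78 minutes

1.78 minutes


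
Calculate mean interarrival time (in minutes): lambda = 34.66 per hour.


Mean interarrival time = 60/lambda = 60/34.66 = 1.73 minutes

1.73 minutes


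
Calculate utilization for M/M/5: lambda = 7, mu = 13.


rho = lambda/(c*mu) = 7/(5*13) = 0.1077

0.1077


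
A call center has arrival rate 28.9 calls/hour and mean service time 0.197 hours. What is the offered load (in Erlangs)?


Offered load a = lambda * E[S] = 28.9 * 0.197 = 5.69 Erlangs

5.69 Erlangs


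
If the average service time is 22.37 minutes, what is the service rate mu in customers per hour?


mu = 60 / avg_service_time = 60 / 22.37 = 2.68 per hour

2.68 per hour


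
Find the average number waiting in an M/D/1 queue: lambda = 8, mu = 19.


M/D/1: Lq = rho^2 / (2*(1-rho)) where rho = 8/19; Lq = 0.15

0.15


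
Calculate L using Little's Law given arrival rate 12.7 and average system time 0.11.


L = lambda * W = 12.7 * 0.11 = 1.4

1.4


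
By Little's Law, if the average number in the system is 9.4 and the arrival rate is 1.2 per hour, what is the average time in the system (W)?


W = L / lambda = 9.4 / 1.2 = 7.8333 hours

7.8333 hours


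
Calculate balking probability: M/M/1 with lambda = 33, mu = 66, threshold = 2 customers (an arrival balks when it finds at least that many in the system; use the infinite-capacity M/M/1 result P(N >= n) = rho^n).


P(N >= 2) = rho^2 = (33/66)^2 = 0.25

0.25


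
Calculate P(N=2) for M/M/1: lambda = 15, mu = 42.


rho = 15/42; P(n) = (1-rho)*rho^n = (1-15/42)*(15/42)^2 = 0.082

0.082


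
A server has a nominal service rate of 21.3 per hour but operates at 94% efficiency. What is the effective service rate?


Effective rate = mu * efficiency = 21.3 * 0.94 = 20.02 per hour

20.02 per hour


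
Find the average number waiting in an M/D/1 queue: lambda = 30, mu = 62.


M/D/1: Lq = rho^2 / (2*(1-rho)) where rho = 30/62; Lq = 0.23

0.23


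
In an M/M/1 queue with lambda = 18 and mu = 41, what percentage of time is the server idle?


Idle fraction = (1 - rho) * 100 = (1 - 18/41) * 100 = 56.1%

56.1%


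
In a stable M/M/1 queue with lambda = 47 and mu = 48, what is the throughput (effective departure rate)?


For a stable queue (lambda < mu), throughput = lambda = 47 per hour

47 per hour


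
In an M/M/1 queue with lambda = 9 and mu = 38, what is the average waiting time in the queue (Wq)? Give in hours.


rho = 9/38; Wq = rho/(mu - lambda) = 0.0082 hours

0.0082 hours


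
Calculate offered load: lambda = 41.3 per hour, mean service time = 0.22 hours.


Offered load a = lambda * E[S] = 41.3 * 0.22 = 9.09 Erlangs

9.09 Erlangs


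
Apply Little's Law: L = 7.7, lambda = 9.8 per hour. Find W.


W = L / lambda = 7.7 / 9.8 = 0.7857 hours

0.7857 hours


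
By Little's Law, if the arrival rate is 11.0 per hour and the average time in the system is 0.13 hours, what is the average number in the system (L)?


L = lambda * W = 11.0 * 0.13 = 1.43

1.43


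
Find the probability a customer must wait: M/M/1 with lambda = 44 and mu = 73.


P(wait) = rho = lambda/mu = 44/73 = 0.6027

0.6027


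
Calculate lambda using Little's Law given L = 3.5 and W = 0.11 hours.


lambda = L / W = 3.5 / 0.11 = 31.82 per hour

31.82 per hour


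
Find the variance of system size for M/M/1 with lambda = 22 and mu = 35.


rho = 22/35; Var(N) = rho/(1-rho)^2 = 4.56

4.56


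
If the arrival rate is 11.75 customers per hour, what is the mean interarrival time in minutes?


Mean interarrival time = 60/lambda = 60/11.75 = 5.11 minutes

5.11 minutes


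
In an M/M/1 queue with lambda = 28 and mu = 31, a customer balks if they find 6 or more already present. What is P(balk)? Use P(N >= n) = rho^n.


P(N >= 6) = rho^6 = (28/31)^6 = 0.543

0.543


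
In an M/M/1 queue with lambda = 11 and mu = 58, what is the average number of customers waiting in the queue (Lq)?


rho = 11/58; Lq = rho^2/(1-rho) = 0.04

0.04


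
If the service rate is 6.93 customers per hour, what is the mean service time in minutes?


Mean service time = 60/mu = 60/6.93 = 8.66 minutes

8.66 minutes


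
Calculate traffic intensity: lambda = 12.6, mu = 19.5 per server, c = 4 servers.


rho = lambda / (c * mu) = 12.6 / (4 * 19.5) = 0.1615

0.1615


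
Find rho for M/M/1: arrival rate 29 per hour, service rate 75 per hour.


rho = lambda/mu = 29/75 = 0.3867

0.3867


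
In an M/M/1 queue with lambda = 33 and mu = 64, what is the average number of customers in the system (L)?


rho = 33/64; L = rho/(1-rho) = 1.06

1.06


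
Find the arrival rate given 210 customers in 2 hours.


lambda = total arrivals / time = 210 / 2 = 105.0 per hour

105.0 per hour


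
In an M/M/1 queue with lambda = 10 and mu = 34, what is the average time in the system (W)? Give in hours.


W = 1/(mu - lambda) = 1/(34 - 10) = 0.0417 hours

0.0417 hours


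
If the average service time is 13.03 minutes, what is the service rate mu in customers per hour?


mu = 60 / avg_service_time = 60 / 13.03 = 4.6 per hour

4.6 per hour


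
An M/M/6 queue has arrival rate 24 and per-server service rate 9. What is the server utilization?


rho = lambda/(c*mu) = 24/(6*9) = 0.4444

0.4444


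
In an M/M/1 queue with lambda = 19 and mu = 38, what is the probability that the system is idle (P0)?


P0 = 1 - rho = 1 - 19/38 = 0.5

0.5


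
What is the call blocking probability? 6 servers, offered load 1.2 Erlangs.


B(N,A) = (A^N/N!) / sum(A^k/k!, k=0..N) with N=6, A=1.2 = 0.0012

0.0012


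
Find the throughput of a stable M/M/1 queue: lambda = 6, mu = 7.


For a stable queue (lambda < mu), throughput = lambda = 6 per hour

6 per hour


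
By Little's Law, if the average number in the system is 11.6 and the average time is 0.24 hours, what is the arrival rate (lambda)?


lambda = L / W = 11.6 / 0.24 = 48.33 per hour

48.33 per hour


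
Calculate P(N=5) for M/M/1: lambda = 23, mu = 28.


rho = 23/28; P(n) = (1-rho)*rho^n = (1-23/28)*(23/28)^5 = 0.0668

0.0668


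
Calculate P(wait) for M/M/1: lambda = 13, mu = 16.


P(wait) = rho = lambda/mu = 13/16 = 0.8125

0.8125


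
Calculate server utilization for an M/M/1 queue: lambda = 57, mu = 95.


rho = lambda/mu = 57/95 = 0.6

0.6


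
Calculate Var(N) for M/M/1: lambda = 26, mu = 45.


rho = 26/45; Var(N) = rho/(1-rho)^2 = 3.24

3.24


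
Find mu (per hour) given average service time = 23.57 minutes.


mu = 60 / avg_service_time = 60 / 23.57 = 2.55 per hour

2.55 per hour


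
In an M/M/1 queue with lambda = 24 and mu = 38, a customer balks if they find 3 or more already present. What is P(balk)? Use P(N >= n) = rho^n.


P(N >= 3) = rho^3 = (24/38)^3 = 0.2519

0.2519


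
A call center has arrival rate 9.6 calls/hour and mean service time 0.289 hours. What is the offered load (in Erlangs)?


Offered load a = lambda * E[S] = 9.6 * 0.289 = 2.77 Erlangs

2.77 Erlangs


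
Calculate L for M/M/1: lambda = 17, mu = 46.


rho = 17/46; L = rho/(1-rho) = 0.59

0.59


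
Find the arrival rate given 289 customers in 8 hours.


lambda = total arrivals / time = 289 / 8 = 36.13 per hour

36.13 per hour


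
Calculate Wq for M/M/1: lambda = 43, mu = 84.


rho = 43/84; Wq = rho/(mu - lambda) = 0.0125 hours

0.0125 hours


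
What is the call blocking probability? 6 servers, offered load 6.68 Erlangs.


B(N,A) = (A^N/N!) / sum(A^k/k!, k=0..N) with N=6, A=6.68 = 0.3109

0.3109


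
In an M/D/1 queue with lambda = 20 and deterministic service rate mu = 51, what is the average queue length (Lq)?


M/D/1: Lq = rho^2 / (2*(1-rho)) where rho = 20/51; Lq = 0.13

0.13


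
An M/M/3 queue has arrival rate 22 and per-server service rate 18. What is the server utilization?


rho = lambda/(c*mu) = 22/(3*18) = 0.4074

0.4074


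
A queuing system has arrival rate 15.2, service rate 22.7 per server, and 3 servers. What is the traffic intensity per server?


rho = lambda / (c * mu) = 15.2 / (3 * 22.7) = 0.2232

0.2232


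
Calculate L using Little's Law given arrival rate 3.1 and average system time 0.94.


L = lambda * W = 3.1 * 0.94 = 2.91

2.91


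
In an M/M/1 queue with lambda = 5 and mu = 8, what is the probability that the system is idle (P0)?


P0 = 1 - rho = 1 - 5/8 = 0.375

0.375


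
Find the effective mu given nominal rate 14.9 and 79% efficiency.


Effective rate = mu * efficiency = 14.9 * 0.79 = 11.77 per hour

11.77 per hour


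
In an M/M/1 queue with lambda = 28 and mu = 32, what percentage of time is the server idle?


Idle fraction = (1 - rho) * 100 = (1 - 28/32) * 100 = 12.5%

12.5%


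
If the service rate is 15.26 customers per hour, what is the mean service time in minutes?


Mean service time = 60/mu = 60/15.26 = 3.93 minutes

3.93 minutes


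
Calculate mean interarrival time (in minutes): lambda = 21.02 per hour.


Mean interarrival time = 60/lambda = 60/21.02 = 2.85 minutes

2.85 minutes


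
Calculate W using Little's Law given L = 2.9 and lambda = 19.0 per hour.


W = L / lambda = 2.9 / 19.0 = 0.1526 hours

0.1526 hours


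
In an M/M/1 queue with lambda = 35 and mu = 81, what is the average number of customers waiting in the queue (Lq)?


rho = 35/81; Lq = rho^2/(1-rho) = 0.33

0.33


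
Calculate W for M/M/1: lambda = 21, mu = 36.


W = 1/(mu - lambda) = 1/(36 - 21) = 0.0667 hours

0.0667 hours


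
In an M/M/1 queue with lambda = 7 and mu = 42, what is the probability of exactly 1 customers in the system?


rho = 7/42; P(n) = (1-rho)*rho^n = (1-7/42)*(7/42)^1 = 0.1389

0.1389


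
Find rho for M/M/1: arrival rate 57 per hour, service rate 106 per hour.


rho = lambda/mu = 57/106 = 0.5377

0.5377


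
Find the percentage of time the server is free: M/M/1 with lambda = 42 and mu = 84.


Idle fraction = (1 - rho) * 100 = (1 - 42/84) * 100 = 50.0%

50.0%


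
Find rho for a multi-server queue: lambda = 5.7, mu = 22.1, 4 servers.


rho = lambda / (c * mu) = 5.7 / (4 * 22.1) = 0.0645

0.0645


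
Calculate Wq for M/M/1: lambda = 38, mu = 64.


rho = 38/64; Wq = rho/(mu - lambda) = 0.0228 hours

0.0228 hours


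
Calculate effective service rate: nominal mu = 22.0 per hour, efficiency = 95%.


Effective rate = mu * efficiency = 22.0 * 0.95 = 20.9 per hour

20.9 per hour


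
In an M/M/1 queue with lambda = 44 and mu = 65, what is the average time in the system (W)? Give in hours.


W = 1/(mu - lambda) = 1/(65 - 44) = 0.0476 hours

0.0476 hours


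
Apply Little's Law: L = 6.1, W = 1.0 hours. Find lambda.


lambda = L / W = 6.1 / 1.0 = 6.1 per hour

6.1 per hour


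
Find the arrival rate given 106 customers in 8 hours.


lambda = total arrivals / time = 106 / 8 = 13.25 per hour

13.25 per hour


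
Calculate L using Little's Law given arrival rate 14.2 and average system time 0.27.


L = lambda * W = 14.2 * 0.27 = 3.83

3.83


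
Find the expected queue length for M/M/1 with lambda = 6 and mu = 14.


rho = 6/14; Lq = rho^2/(1-rho) = 0.32

0.32


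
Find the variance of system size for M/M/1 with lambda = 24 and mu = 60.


rho = 24/60; Var(N) = rho/(1-rho)^2 = 1.11

1.11


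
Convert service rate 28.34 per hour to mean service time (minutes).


Mean service time = 60/mu = 60/28.34 = 2.12 minutes

2.12 minutes


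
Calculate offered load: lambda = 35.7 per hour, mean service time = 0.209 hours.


Offered load a = lambda * E[S] = 35.7 * 0.209 = 7.46 Erlangs

7.46 Erlangs


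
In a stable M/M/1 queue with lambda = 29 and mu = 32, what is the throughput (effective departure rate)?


For a stable queue (lambda < mu), throughput = lambda = 29 per hour

29 per hour


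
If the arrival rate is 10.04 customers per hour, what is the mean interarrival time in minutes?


Mean interarrival time = 60/lambda = 60/10.04 = 5.98 minutes

5.98 minutes


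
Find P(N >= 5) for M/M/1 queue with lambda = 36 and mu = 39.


P(N >= 5) = rho^5 = (36/39)^5 = 0.6702

0.6702


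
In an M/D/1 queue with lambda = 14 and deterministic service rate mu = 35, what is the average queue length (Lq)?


M/D/1: Lq = rho^2 / (2*(1-rho)) where rho = 14/35; Lq = 0.13

0.13


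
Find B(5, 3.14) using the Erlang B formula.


B(N,A) = (A^N/N!) / sum(A^k/k!, k=0..N) with N=5, A=3.14 = 0.1222

0.1222


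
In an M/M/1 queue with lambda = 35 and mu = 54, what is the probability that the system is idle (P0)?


P0 = 1 - rho = 1 - 35/54 = 0.3519

0.3519


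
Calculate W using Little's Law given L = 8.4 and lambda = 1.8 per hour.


W = L / lambda = 8.4 / 1.8 = 4.6667 hours

4.6667 hours


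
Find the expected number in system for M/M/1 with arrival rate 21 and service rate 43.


rho = 21/43; L = rho/(1-rho) = 0.95

0.95


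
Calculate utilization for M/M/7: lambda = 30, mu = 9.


rho = lambda/(c*mu) = 30/(7*9) = 0.4762

0.4762


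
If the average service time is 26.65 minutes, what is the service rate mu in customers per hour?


mu = 60 / avg_service_time = 60 / 26.65 = 2.25 per hour

2.25 per hour


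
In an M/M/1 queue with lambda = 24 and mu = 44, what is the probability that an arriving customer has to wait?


P(wait) = rho = lambda/mu = 24/44 = 0.5455

0.5455


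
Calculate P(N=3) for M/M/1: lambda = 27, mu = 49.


rho = 27/49; P(n) = (1-rho)*rho^n = (1-27/49)*(27/49)^3 = 0.0751

0.0751


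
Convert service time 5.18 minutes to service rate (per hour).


mu = 60 / avg_service_time = 60 / 5.18 = 11.58 per hour

11.58 per hour


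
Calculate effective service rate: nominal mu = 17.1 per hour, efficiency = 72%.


Effective rate = mu * efficiency = 17.1 * 0.72 = 12.31 per hour

12.31 per hour


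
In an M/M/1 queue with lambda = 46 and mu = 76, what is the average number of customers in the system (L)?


rho = 46/76; L = rho/(1-rho) = 1.53

1.53


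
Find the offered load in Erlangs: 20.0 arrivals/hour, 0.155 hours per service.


Offered load a = lambda * E[S] = 20.0 * 0.155 = 3.1 Erlangs

3.1 Erlangs


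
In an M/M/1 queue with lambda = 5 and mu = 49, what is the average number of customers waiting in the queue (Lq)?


rho = 5/49; Lq = rho^2/(1-rho) = 0.01

0.01


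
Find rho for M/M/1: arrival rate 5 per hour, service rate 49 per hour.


rho = lambda/mu = 5/49 = 0.102

0.102


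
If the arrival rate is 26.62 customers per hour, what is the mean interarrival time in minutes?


Mean interarrival time = 60/lambda = 60/26.62 = 2.25 minutes

2.25 minutes


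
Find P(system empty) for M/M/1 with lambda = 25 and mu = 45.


P0 = 1 - rho = 1 - 25/45 = 0.4444

0.4444


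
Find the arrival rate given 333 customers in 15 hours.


lambda = total arrivals / time = 333 / 15 = 22.2 per hour

22.2 per hour


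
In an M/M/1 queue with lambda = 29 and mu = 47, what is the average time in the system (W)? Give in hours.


W = 1/(mu - lambda) = 1/(47 - 29) = 0.0556 hours

0.0556 hours


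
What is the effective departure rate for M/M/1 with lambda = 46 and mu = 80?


For a stable queue (lambda < mu), throughput = lambda = 46 per hour

46 per hour


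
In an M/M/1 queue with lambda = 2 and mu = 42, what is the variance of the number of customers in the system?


rho = 2/42; Var(N) = rho/(1-rho)^2 = 0.05

0.05


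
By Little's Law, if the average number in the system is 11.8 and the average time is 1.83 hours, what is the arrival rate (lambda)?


lambda = L / W = 11.8 / 1.83 = 6.45 per hour

6.45 per hour


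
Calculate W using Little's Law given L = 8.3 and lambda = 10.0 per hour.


W = L / lambda = 8.3 / 10.0 = 0.83 hours

0.83 hours


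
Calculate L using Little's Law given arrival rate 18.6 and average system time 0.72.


L = lambda * W = 18.6 * 0.72 = 13.39

13.39


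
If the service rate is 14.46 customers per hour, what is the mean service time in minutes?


Mean service time = 60/mu = 60/14.46 = 4.15 minutes

4.15 minutes


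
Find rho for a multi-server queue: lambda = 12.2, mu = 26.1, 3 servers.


rho = lambda / (c * mu) = 12.2 / (3 * 26.1) = 0.1558

0.1558


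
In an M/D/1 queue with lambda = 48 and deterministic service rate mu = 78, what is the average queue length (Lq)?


M/D/1: Lq = rho^2 / (2*(1-rho)) where rho = 48/78; Lq = 0.49

0.49


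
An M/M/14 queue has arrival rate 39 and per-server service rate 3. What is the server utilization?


rho = lambda/(c*mu) = 39/(14*3) = 0.9286

0.9286


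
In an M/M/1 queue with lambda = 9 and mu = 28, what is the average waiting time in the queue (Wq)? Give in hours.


rho = 9/28; Wq = rho/(mu - lambda) = 0.0169 hours

0.0169 hours


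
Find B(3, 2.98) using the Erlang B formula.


B(N,A) = (A^N/N!) / sum(A^k/k!, k=0..N) with N=3, A=2.98 = 0.3438

0.3438


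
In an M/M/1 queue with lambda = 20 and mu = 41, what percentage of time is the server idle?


Idle fraction = (1 - rho) * 100 = (1 - 20/41) * 100 = 51.2%

51.2%


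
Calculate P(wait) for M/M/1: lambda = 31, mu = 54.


P(wait) = rho = lambda/mu = 31/54 = 0.5741

0.5741


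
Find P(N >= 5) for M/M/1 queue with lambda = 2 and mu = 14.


P(N >= 5) = rho^5 = (2/14)^5 = 0.0001

0.0001


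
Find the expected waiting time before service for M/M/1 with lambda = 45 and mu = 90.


rho = 45/90; Wq = rho/(mu - lambda) = 0.0111 hours

0.0111 hours


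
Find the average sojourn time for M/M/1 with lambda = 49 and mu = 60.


W = 1/(mu - lambda) = 1/(60 - 49) = 0.0909 hours

0.0909 hours


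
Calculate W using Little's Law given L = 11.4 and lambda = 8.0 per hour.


W = L / lambda = 11.4 / 8.0 = 1.425 hours

1.425 hours


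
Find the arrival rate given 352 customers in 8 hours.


lambda = total arrivals / time = 352 / 8 = 44.0 per hour

44.0 per hour


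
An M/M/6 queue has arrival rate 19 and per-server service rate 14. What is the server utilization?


rho = lambda/(c*mu) = 19/(6*14) = 0.2262

0.2262


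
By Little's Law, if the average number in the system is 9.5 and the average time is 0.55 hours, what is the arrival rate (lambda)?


lambda = L / W = 9.5 / 0.55 = 17.27 per hour

17.27 per hour


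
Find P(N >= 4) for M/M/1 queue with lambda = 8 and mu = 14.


P(N >= 4) = rho^4 = (8/14)^4 = 0.1066

0.1066


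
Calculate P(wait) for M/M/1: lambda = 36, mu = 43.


P(wait) = rho = lambda/mu = 36/43 = 0.8372

0.8372


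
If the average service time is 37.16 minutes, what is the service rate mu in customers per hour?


mu = 60 / avg_service_time = 60 / 37.16 = 1.61 per hour

1.61 per hour


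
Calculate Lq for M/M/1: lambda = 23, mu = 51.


rho = 23/51; Lq = rho^2/(1-rho) = 0.37

0.37


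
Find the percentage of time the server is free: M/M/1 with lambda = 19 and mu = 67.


Idle fraction = (1 - rho) * 100 = (1 - 19/67) * 100 = 71.6%

71.6%


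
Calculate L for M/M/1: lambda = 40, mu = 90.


rho = 40/90; L = rho/(1-rho) = 0.8

0.8


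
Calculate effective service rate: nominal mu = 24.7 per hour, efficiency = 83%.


Effective rate = mu * efficiency = 24.7 * 0.83 = 20.5 per hour

20.5 per hour


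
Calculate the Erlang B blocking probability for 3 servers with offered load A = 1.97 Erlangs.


B(N,A) = (A^N/N!) / sum(A^k/k!, k=0..N) with N=3, A=1.97 = 0.206

0.206


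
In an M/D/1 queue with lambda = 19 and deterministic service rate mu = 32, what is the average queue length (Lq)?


M/D/1: Lq = rho^2 / (2*(1-rho)) where rho = 19/32; Lq = 0.43

0.43


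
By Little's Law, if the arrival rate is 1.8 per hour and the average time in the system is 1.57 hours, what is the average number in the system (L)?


L = lambda * W = 1.8 * 1.57 = 2.83

2.83


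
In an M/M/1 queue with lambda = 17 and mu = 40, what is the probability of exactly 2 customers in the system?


rho = 17/40; P(n) = (1-rho)*rho^n = (1-17/40)*(17/40)^2 = 0.1039

0.1039


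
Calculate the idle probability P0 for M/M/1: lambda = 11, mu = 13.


P0 = 1 - rho = 1 - 11/13 = 0.1538

0.1538


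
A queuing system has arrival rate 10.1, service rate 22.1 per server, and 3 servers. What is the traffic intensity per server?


rho = lambda / (c * mu) = 10.1 / (3 * 22.1) = 0.1523

0.1523


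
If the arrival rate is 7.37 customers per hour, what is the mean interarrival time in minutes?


Mean interarrival time = 60/lambda = 60/7.37 = 8.14 minutes

8.14 minutes


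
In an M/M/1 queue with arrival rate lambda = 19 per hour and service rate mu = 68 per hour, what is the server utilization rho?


rho = lambda/mu = 19/68 = 0.2794

0.2794


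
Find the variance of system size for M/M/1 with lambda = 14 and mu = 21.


rho = 14/21; Var(N) = rho/(1-rho)^2 = 6.0

6.0


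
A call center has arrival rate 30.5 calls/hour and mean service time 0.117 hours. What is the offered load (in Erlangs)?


Offered load a = lambda * E[S] = 30.5 * 0.117 = 3.57 Erlangs

3.57 Erlangs


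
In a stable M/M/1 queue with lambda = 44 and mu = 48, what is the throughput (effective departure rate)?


For a stable queue (lambda < mu), throughput = lambda = 44 per hour

44 per hour


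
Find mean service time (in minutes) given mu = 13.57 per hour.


Mean service time = 60/mu = 60/13.57 = 4.42 minutes

4.42 minutes


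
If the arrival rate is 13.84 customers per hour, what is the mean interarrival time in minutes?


Mean interarrival time = 60/lambda = 60/13.84 = 4.34 minutes

4.34 minutes


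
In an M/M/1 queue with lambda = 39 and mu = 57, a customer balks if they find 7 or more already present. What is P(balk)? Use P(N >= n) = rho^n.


P(N >= 7) = rho^7 = (39/57)^7 = 0.0702

0.0702


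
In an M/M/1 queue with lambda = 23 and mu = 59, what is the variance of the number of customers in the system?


rho = 23/59; Var(N) = rho/(1-rho)^2 = 1.05

1.05


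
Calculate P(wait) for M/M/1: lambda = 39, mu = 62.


P(wait) = rho = lambda/mu = 39/62 = 0.629

0.629


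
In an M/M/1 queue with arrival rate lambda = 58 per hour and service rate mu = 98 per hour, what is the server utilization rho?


rho = lambda/mu = 58/98 = 0.5918

0.5918


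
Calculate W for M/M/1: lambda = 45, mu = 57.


W = 1/(mu - lambda) = 1/(57 - 45) = 0.0833 hours

0.0833 hours


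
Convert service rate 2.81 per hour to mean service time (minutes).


Mean service time = 60/mu = 60/2.81 = 21.35 minutes

21.35 minutes


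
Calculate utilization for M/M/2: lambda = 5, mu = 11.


rho = lambda/(c*mu) = 5/(2*11) = 0.2273

0.2273


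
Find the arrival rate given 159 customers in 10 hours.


lambda = total arrivals / time = 159 / 10 = 15.9 per hour

15.9 per hour


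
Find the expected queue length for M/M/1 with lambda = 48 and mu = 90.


rho = 48/90; Lq = rho^2/(1-rho) = 0.61

0.61


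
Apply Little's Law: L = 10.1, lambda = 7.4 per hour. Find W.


W = L / lambda = 10.1 / 7.4 = 1.3649 hours

1.3649 hours


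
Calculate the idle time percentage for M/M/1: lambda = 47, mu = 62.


Idle fraction = (1 - rho) * 100 = (1 - 47/62) * 100 = 24.2%

24.2%


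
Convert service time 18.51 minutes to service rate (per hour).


mu = 60 / avg_service_time = 60 / 18.51 = 3.24 per hour

3.24 per hour


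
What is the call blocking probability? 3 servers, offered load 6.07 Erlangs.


B(N,A) = (A^N/N!) / sum(A^k/k!, k=0..N) with N=3, A=6.07 = 0.5939

0.5939


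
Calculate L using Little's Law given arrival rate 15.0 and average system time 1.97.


L = lambda * W = 15.0 * 1.97 = 29.55

29.55


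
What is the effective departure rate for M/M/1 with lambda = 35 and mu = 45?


For a stable queue (lambda < mu), throughput = lambda = 35 per hour

35 per hour


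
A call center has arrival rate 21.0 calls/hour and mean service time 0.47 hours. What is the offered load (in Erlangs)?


Offered load a = lambda * E[S] = 21.0 * 0.47 = 9.87 Erlangs

9.87 Erlangs


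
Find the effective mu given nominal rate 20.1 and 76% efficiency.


Effective rate = mu * efficiency = 20.1 * 0.76 = 15.28 per hour

15.28 per hour


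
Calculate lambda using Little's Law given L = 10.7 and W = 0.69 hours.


lambda = L / W = 10.7 / 0.69 = 15.51 per hour

15.51 per hour


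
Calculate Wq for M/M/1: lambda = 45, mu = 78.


rho = 45/78; Wq = rho/(mu - lambda) = 0.0175 hours

0.0175 hours


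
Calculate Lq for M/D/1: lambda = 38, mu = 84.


M/D/1: Lq = rho^2 / (2*(1-rho)) where rho = 38/84; Lq = 0.19

0.19


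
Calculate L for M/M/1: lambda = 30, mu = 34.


rho = 30/34; L = rho/(1-rho) = 7.5

7.5


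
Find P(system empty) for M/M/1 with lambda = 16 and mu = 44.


P0 = 1 - rho = 1 - 16/44 = 0.6364

0.6364


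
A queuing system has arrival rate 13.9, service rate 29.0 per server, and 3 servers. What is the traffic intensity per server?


rho = lambda / (c * mu) = 13.9 / (3 * 29.0) = 0.1598

0.1598


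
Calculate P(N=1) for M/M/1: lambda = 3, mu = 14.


rho = 3/14; P(n) = (1-rho)*rho^n = (1-3/14)*(3/14)^1 = 0.1684

0.1684


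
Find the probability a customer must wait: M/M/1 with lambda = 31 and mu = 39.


P(wait) = rho = lambda/mu = 31/39 = 0.7949

0.7949


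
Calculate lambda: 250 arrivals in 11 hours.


lambda = total arrivals / time = 250 / 11 = 22.73 per hour

22.73 per hour


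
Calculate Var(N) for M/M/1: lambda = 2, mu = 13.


rho = 2/13; Var(N) = rho/(1-rho)^2 = 0.21

0.21


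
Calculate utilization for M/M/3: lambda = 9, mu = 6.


rho = lambda/(c*mu) = 9/(3*6) = 0.5

0.5


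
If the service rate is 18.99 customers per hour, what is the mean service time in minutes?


Mean service time = 60/mu = 60/18.99 = 3.16 minutes

3.16 minutes


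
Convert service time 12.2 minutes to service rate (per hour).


mu = 60 / avg_service_time = 60 / 12.2 = 4.92 per hour

4.92 per hour


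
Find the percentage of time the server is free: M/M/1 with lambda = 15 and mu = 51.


Idle fraction = (1 - rho) * 100 = (1 - 15/51) * 100 = 70.6%

70.6%


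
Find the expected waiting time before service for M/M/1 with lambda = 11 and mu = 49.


rho = 11/49; Wq = rho/(mu - lambda) = 0.0059 hours

0.0059 hours


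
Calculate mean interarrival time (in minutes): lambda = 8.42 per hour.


Mean interarrival time = 60/lambda = 60/8.42 = 7.13 minutes

7.13 minutes


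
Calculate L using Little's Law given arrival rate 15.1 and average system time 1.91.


L = lambda * W = 15.1 * 1.91 = 28.84

28.84


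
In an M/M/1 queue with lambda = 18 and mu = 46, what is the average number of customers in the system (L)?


rho = 18/46; L = rho/(1-rho) = 0.64

0.64


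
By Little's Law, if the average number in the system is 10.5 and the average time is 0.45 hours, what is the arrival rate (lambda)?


lambda = L / W = 10.5 / 0.45 = 23.33 per hour

23.33 per hour


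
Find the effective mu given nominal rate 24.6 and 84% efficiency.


Effective rate = mu * efficiency = 24.6 * 0.84 = 20.66 per hour

20.66 per hour


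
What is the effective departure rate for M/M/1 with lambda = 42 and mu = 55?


For a stable queue (lambda < mu), throughput = lambda = 42 per hour

42 per hour


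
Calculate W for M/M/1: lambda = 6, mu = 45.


W = 1/(mu - lambda) = 1/(45 - 6) = 0.0256 hours

0.0256 hours


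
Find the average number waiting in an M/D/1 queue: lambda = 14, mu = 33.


M/D/1: Lq = rho^2 / (2*(1-rho)) where rho = 14/33; Lq = 0.16

0.16


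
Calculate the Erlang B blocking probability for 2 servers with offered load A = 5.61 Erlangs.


B(N,A) = (A^N/N!) / sum(A^k/k!, k=0..N) with N=2, A=5.61 = 0.7042

0.7042


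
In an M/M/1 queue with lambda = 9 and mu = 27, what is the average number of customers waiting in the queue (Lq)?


rho = 9/27; Lq = rho^2/(1-rho) = 0.17

0.17


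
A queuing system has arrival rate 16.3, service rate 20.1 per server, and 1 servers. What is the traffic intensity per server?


rho = lambda / (c * mu) = 16.3 / (1 * 20.1) = 0.8109

0.8109


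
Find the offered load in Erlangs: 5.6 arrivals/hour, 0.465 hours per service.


Offered load a = lambda * E[S] = 5.6 * 0.465 = 2.6 Erlangs

2.6 Erlangs


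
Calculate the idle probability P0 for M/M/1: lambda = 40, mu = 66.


P0 = 1 - rho = 1 - 40/66 = 0.3939

0.3939


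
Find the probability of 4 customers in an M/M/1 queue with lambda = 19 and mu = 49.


rho = 19/49; P(n) = (1-rho)*rho^n = (1-19/49)*(19/49)^4 = 0.0138

0.0138


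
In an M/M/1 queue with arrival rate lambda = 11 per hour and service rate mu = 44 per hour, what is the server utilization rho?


rho = lambda/mu = 11/44 = 0.25

0.25


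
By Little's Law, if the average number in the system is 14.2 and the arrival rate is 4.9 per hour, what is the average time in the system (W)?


W = L / lambda = 14.2 / 4.9 = 2.898 hours

2.898 hours


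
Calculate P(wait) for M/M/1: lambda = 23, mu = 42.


P(wait) = rho = lambda/mu = 23/42 = 0.5476

0.5476


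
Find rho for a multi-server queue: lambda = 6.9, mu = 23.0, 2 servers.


rho = lambda / (c * mu) = 6.9 / (2 * 23.0) = 0.15

0.15


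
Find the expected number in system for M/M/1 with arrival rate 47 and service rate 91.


rho = 47/91; L = rho/(1-rho) = 1.07

1.07


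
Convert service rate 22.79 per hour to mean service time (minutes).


Mean service time = 60/mu = 60/22.79 = 2.63 minutes

2.63 minutes


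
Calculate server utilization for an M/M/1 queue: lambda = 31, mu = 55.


rho = lambda/mu = 31/55 = 0.5636

0.5636


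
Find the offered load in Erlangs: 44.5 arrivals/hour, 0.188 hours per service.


Offered load a = lambda * E[S] = 44.5 * 0.188 = 8.37 Erlangs

8.37 Erlangs


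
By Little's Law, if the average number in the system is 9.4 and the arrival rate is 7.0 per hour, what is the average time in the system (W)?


W = L / lambda = 9.4 / 7.0 = 1.3429 hours

1.3429 hours


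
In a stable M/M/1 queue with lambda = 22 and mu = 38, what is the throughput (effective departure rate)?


For a stable queue (lambda < mu), throughput = lambda = 22 per hour

22 per hour


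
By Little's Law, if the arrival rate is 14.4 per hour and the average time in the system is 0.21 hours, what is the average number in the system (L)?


L = lambda * W = 14.4 * 0.21 = 3.02

3.02


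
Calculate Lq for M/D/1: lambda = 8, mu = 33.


M/D/1: Lq = rho^2 / (2*(1-rho)) where rho = 8/33; Lq = 0.04

0.04


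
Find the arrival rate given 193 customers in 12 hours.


lambda = total arrivals / time = 193 / 12 = 16.08 per hour

16.08 per hour


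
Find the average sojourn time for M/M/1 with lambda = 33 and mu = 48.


W = 1/(mu - lambda) = 1/(48 - 33) = 0.0667 hours

0.0667 hours


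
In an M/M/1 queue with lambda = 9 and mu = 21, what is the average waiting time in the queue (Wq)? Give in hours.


rho = 9/21; Wq = rho/(mu - lambda) = 0.0357 hours

0.0357 hours


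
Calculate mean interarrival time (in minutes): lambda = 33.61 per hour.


Mean interarrival time = 60/lambda = 60/33.61 = 1.79 minutes

1.79 minutes


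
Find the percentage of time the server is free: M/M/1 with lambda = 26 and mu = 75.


Idle fraction = (1 - rho) * 100 = (1 - 26/75) * 100 = 65.3%

65.3%


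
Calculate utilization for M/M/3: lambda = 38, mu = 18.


rho = lambda/(c*mu) = 38/(3*18) = 0.7037

0.7037


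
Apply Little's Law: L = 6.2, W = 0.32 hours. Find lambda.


lambda = L / W = 6.2 / 0.32 = 19.38 per hour

19.38 per hour


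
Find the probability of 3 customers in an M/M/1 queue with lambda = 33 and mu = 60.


rho = 33/60; P(n) = (1-rho)*rho^n = (1-33/60)*(33/60)^3 = 0.0749

0.0749


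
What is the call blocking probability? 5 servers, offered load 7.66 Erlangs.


B(N,A) = (A^N/N!) / sum(A^k/k!, k=0..N) with N=5, A=7.66 = 0.4616

0.4616


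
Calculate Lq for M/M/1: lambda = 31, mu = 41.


rho = 31/41; Lq = rho^2/(1-rho) = 2.34

2.34


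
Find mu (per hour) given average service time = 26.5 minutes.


mu = 60 / avg_service_time = 60 / 26.5 = 2.26 per hour

2.26 per hour


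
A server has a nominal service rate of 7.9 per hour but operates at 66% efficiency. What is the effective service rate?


Effective rate = mu * efficiency = 7.9 * 0.66 = 5.21 per hour

5.21 per hour


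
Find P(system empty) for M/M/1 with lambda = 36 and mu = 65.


P0 = 1 - rho = 1 - 36/65 = 0.4462

0.4462


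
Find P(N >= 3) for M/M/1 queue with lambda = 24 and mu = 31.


P(N >= 3) = rho^3 = (24/31)^3 = 0.464

0.464


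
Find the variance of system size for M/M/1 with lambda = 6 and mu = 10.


rho = 6/10; Var(N) = rho/(1-rho)^2 = 3.75

3.75


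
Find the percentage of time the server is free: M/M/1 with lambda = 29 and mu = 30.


Idle fraction = (1 - rho) * 100 = (1 - 29/30) * 100 = 3.3%

3.3%


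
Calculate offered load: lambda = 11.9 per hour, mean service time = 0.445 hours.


Offered load a = lambda * E[S] = 11.9 * 0.445 = 5.3 Erlangs

5.3 Erlangs


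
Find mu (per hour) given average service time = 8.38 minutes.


mu = 60 / avg_service_time = 60 / 8.38 = 7.16 per hour

7.16 per hour


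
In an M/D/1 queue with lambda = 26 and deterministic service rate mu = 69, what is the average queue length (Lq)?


M/D/1: Lq = rho^2 / (2*(1-rho)) where rho = 26/69; Lq = 0.11

0.11


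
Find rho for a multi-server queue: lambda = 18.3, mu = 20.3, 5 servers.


rho = lambda / (c * mu) = 18.3 / (5 * 20.3) = 0.1803

0.1803


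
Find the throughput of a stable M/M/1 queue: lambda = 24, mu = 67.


For a stable queue (lambda < mu), throughput = lambda = 24 per hour

24 per hour


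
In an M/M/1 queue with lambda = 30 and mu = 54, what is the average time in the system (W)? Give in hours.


W = 1/(mu - lambda) = 1/(54 - 30) = 0.0417 hours

0.0417 hours


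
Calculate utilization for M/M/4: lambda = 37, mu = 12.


rho = lambda/(c*mu) = 37/(4*12) = 0.7708

0.7708


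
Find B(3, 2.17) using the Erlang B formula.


B(N,A) = (A^N/N!) / sum(A^k/k!, k=0..N) with N=3, A=2.17 = 0.2356

0.2356


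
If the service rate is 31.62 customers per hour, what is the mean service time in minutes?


Mean service time = 60/mu = 60/31.62 = 1.9 minutes

1.9 minutes


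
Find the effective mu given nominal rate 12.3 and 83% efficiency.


Effective rate = mu * efficiency = 12.3 * 0.83 = 10.21 per hour

10.21 per hour


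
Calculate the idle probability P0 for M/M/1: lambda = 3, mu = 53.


P0 = 1 - rho = 1 - 3/53 = 0.9434

0.9434


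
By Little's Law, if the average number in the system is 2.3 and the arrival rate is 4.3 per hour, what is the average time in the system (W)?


W = L / lambda = 2.3 / 4.3 = 0.5349 hours

0.5349 hours


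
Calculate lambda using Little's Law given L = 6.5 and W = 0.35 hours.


lambda = L / W = 6.5 / 0.35 = 18.57 per hour

18.57 per hour


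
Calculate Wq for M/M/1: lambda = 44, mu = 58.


rho = 44/58; Wq = rho/(mu - lambda) = 0.0542 hours

0.0542 hours


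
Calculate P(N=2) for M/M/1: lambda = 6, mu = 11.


rho = 6/11; P(n) = (1-rho)*rho^n = (1-6/11)*(6/11)^2 = 0.1352

0.1352


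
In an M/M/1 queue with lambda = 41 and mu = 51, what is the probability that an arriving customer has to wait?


P(wait) = rho = lambda/mu = 41/51 = 0.8039

0.8039


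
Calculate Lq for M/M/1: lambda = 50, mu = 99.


rho = 50/99; Lq = rho^2/(1-rho) = 0.52

0.52


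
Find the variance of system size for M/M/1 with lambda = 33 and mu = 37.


rho = 33/37; Var(N) = rho/(1-rho)^2 = 76.31

76.31


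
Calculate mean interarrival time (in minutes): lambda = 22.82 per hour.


Mean interarrival time = 60/lambda = 60/22.82 = 2.63 minutes

2.63 minutes


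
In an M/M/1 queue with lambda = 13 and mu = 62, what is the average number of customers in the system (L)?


rho = 13/62; L = rho/(1-rho) = 0.27

0.27


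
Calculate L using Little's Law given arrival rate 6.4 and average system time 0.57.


L = lambda * W = 6.4 * 0.57 = 3.65

3.65


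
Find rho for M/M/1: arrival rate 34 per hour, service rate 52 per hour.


rho = lambda/mu = 34/52 = 0.6538

0.6538


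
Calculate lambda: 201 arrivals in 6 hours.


lambda = total arrivals / time = 201 / 6 = 33.5 per hour

33.5 per hour


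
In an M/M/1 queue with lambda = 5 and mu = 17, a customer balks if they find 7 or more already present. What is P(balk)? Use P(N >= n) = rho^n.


P(N >= 7) = rho^7 = (5/17)^7 = 0.0002

0.0002


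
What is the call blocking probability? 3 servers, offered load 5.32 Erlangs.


B(N,A) = (A^N/N!) / sum(A^k/k!, k=0..N) with N=3, A=5.32 = 0.5507

0.5507


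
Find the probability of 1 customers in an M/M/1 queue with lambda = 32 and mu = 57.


rho = 32/57; P(n) = (1-rho)*rho^n = (1-32/57)*(32/57)^1 = 0.2462

0.2462


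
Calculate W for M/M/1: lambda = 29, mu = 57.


W = 1/(mu - lambda) = 1/(57 - 29) = 0.0357 hours

0.0357 hours


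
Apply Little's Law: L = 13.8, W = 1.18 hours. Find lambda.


lambda = L / W = 13.8 / 1.18 = 11.69 per hour

11.69 per hour


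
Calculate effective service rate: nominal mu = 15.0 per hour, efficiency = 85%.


Effective rate = mu * efficiency = 15.0 * 0.85 = 12.75 per hour

12.75 per hour


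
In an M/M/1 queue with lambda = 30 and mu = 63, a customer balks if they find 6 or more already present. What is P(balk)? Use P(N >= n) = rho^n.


P(N >= 6) = rho^6 = (30/63)^6 = 0.0117

0.0117


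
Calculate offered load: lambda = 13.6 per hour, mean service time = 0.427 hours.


Offered load a = lambda * E[S] = 13.6 * 0.427 = 5.81 Erlangs

5.81 Erlangs


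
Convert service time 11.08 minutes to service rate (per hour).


mu = 60 / avg_service_time = 60 / 11.08 = 5.42 per hour

5.42 per hour


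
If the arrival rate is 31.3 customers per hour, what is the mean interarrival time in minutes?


Mean interarrival time = 60/lambda = 60/31.3 = 1.92 minutes

1.92 minutes


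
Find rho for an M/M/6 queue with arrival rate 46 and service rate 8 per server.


rho = lambda/(c*mu) = 46/(6*8) = 0.9583

0.9583


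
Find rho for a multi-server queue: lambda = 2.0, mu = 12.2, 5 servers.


rho = lambda / (c * mu) = 2.0 / (5 * 12.2) = 0.0328

0.0328


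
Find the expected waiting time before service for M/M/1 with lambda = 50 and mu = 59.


rho = 50/59; Wq = rho/(mu - lambda) = 0.0942 hours

0.0942 hours


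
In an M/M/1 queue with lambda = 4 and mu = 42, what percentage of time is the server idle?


Idle fraction = (1 - rho) * 100 = (1 - 4/42) * 100 = 90.5%

90.5%


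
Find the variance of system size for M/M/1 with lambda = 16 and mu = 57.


rho = 16/57; Var(N) = rho/(1-rho)^2 = 0.54

0.54
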